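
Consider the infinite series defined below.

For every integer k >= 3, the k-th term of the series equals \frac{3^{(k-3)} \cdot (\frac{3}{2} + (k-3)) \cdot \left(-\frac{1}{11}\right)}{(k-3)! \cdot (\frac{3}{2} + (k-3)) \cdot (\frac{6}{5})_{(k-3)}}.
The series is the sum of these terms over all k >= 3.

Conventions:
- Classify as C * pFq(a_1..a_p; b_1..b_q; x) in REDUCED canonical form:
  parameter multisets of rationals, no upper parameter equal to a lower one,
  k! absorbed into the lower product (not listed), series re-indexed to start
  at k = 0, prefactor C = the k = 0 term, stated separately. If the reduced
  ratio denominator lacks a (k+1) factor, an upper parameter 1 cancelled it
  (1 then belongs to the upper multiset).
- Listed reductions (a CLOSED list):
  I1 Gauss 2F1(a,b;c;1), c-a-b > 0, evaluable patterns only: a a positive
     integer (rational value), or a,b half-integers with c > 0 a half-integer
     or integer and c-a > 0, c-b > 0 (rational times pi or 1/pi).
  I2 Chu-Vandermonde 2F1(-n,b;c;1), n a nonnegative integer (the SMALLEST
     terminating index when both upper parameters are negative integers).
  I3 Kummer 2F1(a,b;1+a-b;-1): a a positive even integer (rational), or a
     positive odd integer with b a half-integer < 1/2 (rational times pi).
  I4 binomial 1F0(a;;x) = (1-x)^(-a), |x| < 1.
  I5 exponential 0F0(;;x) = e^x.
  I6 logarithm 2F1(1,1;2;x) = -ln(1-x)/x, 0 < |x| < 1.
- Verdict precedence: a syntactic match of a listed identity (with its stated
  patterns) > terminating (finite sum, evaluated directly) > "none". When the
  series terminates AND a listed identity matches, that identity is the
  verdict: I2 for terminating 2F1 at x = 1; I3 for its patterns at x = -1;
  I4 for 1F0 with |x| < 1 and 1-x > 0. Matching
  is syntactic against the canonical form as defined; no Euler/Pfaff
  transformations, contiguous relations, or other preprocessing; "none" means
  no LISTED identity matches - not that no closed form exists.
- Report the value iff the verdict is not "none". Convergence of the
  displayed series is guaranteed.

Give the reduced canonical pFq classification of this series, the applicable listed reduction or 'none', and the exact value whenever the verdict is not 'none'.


Reduced: x = 3, 0F1, upper = {-}, lower = {\frac{6}{5}}, C = -\frac{1}{11}. Verdict: none - this 0F1 at x = 3 matches no listed pattern, and upper {-} holds no stopper.

First insight: with t_0 = -\frac{1}{11}, k + 3/2 divides numerator and denominator alike; prefactor -1/11 after cancelling.
Consecutive-term ratio: r(k) = 3 * 1 / [(k+\frac{6}{5}) (k+1)] - rational; roots negated = parameters, x = 3, C = -\frac{1}{11}.


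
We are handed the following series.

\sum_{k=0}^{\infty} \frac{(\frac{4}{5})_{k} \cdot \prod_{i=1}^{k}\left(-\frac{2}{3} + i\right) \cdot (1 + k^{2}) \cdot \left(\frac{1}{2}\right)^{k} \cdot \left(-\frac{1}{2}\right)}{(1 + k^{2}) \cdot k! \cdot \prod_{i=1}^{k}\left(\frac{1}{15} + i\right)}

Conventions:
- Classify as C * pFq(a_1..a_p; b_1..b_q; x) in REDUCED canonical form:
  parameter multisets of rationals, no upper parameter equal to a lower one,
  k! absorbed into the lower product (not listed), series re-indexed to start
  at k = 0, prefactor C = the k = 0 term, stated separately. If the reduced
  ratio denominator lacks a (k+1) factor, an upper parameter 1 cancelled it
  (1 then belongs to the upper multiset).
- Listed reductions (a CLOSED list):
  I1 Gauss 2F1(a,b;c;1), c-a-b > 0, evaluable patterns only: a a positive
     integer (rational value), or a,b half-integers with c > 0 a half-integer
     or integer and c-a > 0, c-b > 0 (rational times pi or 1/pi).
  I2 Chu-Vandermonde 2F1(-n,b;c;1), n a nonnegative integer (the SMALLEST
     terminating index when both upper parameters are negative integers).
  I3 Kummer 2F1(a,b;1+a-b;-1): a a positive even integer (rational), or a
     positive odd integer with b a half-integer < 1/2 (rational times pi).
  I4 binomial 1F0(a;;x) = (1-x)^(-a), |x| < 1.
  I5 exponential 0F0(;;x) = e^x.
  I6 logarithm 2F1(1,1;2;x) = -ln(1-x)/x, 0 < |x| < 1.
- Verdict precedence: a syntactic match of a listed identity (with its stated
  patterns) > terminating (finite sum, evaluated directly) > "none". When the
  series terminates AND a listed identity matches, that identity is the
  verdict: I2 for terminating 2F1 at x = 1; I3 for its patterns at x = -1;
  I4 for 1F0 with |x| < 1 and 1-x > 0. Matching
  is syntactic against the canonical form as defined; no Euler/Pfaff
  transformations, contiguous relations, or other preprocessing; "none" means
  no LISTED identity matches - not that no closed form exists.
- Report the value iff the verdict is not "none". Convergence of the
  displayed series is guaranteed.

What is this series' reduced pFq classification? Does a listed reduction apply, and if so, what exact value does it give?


At argument \frac{1}{2}: a 2F1 with upper {\frac{1}{3}, \frac{4}{5}}, lower {\frac{16}{15}}, scaled by C = -\frac{1}{2}. Verdict: none - at argument \frac{1}{2} the multisets {\frac{1}{3}, \frac{4}{5}} ; {\frac{16}{15}} match no listed identity.

First insight: from the first term -\frac{1}{2}: the lower running product (prefactor -1/2) is a rising factorial.
Step ratio: r(k) = \frac{1}{2} * (k+\frac{1}{3}) (k+\frac{4}{5}) / [(k+\frac{16}{15}) (k+1)] - poly over poly, x = \frac{1}{2} from leading terms; C = -\frac{1}{2} at k = 0.


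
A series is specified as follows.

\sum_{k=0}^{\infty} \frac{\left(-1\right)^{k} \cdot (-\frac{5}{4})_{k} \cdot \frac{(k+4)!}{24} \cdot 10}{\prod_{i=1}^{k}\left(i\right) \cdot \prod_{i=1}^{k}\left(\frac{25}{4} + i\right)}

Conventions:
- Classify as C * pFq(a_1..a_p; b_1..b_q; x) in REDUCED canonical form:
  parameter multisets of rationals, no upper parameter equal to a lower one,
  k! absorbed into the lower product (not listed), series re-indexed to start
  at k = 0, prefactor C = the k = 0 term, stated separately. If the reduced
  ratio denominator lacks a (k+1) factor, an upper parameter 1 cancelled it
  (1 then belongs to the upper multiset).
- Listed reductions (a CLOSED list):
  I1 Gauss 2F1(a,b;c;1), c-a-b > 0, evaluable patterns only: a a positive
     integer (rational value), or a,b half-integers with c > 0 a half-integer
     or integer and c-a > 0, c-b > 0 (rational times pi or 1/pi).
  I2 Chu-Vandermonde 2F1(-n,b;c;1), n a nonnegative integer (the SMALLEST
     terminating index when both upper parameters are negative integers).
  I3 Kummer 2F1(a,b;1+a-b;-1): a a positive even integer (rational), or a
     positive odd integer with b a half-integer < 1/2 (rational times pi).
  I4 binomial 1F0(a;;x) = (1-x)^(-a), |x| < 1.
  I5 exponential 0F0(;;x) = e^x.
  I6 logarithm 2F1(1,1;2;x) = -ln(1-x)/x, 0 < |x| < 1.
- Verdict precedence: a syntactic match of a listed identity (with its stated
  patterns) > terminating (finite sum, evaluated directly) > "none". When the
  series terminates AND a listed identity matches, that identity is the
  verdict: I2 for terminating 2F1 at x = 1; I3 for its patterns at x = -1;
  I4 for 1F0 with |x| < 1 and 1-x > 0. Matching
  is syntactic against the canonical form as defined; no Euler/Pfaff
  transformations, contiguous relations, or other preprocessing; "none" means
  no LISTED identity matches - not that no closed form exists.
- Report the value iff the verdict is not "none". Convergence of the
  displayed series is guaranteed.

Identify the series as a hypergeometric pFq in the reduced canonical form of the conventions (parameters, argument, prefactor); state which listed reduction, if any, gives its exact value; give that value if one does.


x = -1 here; the reduced form reads 2F1, upper {-\frac{5}{4}, 5}, lower {\frac{29}{4}}, C = 10. Verdict: none (x = -1): each listed identity misses the multisets {-\frac{5}{4}, 5} ; {\frac{29}{4}}.

First insight: from the first term 10: the lower running product (C = 10, x = -1) is a rising factorial.
Step ratio: r(k) = -1 * (k-\frac{5}{4}) (k+5) / [(k+\frac{29}{4}) (k+1)] - poly over poly, x = -1 from leading terms; C = 10 at k = 0.


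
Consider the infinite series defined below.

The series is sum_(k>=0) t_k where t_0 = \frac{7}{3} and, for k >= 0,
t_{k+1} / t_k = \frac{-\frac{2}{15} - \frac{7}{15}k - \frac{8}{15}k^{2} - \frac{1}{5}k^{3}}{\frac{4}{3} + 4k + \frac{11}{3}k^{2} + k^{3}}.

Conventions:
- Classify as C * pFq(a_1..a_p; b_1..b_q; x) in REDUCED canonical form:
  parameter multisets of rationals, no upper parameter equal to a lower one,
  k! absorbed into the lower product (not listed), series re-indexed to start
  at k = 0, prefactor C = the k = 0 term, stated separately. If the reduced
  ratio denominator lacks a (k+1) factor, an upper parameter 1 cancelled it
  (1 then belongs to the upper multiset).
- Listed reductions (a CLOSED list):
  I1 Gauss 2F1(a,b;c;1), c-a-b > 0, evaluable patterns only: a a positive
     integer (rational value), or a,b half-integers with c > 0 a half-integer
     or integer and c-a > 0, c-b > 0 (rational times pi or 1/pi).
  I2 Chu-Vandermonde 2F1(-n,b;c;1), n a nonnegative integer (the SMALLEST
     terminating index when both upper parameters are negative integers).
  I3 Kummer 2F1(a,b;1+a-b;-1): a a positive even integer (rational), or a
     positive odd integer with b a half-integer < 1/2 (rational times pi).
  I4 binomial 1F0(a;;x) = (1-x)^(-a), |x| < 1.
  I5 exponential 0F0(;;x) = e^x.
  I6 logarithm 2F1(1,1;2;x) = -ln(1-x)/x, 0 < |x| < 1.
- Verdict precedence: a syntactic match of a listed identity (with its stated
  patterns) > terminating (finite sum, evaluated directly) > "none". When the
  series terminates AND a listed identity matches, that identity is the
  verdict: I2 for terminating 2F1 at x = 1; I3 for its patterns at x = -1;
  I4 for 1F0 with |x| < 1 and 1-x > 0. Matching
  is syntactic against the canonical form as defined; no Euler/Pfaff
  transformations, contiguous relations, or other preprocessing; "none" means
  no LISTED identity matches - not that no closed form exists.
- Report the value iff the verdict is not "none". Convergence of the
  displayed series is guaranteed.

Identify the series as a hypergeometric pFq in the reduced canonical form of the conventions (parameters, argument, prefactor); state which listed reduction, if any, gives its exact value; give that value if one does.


x = -\frac{1}{5} here; the reduced form reads 2F1, upper {1, 1}, lower {2}, C = \frac{7}{3}. Verdict: logarithm (I6) applies (the logarithm: parameters (1,1;2), x = -\frac{1}{5}). Its exact value is \frac{35}{3} \cdot \ln\left(\frac{6}{5}\right).

First insight: from the first term \frac{7}{3}: roots of the ratio polynomials (C = 7/3) are the negated parameters.
Adjacent-term ratio: r(k) = -\frac{1}{5} * (k+1) (k+1) / [(k+2) (k+1)] - rational in k. x = -\frac{1}{5}; t_0 = \frac{7}{3}; negate the roots.


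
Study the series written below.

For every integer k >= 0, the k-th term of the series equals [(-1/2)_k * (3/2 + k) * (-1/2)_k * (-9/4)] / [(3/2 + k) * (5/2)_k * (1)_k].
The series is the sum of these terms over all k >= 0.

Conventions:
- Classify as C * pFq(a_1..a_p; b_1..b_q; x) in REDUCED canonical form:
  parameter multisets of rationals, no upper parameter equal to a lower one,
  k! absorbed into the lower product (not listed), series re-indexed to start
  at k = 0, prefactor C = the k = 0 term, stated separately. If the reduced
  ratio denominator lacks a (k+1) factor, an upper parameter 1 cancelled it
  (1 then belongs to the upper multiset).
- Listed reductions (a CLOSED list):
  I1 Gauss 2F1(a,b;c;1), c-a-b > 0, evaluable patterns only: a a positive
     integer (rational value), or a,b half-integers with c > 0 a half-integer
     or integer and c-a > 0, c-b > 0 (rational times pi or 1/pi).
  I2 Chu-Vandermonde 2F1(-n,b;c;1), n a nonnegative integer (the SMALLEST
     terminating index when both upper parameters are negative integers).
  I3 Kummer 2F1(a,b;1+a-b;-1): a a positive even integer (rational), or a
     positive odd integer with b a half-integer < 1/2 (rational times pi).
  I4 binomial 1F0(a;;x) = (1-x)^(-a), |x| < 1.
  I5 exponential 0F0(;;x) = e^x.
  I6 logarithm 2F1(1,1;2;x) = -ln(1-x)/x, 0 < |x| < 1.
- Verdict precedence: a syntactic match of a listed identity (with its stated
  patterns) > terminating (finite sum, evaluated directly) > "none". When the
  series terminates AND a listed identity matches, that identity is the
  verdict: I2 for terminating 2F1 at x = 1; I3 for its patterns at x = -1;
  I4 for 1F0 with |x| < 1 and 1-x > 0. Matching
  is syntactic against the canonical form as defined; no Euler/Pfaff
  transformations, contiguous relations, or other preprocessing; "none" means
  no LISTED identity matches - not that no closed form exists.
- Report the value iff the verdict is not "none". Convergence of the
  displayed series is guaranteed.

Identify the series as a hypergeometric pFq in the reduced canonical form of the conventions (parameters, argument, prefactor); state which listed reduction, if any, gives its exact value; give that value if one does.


Structural cue: t_0 being -9/4, the factor k + 3/2 cancels (top and bottom), leaving C = -9/4, x = 1.
Ratio: r(k) = 1 * (k-1/2) (k-1/2) / [(k+5/2) (k+1)] - rational in k, leading ratio 1; with t_0 = -9/4, classification follows.

Canonical form: C = -9/4 times 2F1 with upper {-1/2, -1/2}, lower {5/2}, x = 1. Verdict at x = 1: the half-integer Gauss pattern (I1) matches (x = 1; upper {-1/2, -1/2} half-integers, c = 5/2 in the evaluable pattern). Hence: (-405/512) * pi.


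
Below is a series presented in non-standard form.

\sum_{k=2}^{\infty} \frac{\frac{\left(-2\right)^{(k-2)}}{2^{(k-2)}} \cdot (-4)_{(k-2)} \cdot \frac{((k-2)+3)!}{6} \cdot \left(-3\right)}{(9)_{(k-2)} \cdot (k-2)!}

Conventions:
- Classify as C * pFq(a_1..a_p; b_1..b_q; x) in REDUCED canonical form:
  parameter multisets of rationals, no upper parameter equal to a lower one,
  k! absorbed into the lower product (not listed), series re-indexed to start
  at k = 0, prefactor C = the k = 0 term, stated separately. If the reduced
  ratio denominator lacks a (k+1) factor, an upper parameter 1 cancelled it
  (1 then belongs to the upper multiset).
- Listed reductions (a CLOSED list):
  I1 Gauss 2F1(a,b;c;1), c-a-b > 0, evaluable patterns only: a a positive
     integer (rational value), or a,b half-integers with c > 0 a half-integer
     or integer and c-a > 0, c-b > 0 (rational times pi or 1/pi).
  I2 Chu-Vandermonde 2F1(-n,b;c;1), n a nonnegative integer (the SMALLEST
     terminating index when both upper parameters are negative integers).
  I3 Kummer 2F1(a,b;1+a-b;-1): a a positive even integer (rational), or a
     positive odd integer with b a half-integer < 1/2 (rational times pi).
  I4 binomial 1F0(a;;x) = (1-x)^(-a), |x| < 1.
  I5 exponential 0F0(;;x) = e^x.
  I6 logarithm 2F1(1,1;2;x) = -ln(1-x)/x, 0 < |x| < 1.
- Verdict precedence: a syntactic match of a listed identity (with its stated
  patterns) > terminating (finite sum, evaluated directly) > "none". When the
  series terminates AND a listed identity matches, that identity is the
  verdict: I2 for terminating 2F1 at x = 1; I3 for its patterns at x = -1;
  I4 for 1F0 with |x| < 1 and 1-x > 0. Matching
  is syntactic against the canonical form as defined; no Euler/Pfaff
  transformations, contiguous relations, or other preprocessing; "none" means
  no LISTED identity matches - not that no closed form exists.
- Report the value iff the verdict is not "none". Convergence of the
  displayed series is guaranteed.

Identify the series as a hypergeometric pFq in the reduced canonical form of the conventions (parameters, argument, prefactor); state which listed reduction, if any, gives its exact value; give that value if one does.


First insight: with t_0 = -3, the factorial ratio (C = -3) (k+a-1)!/(a-1)! is a rising factorial (a)_k.
Adjacent-term ratio: r(k) = -1 * (k-4) (k+4) / [(k+9) (k+1)] ; factor over Q: parameters, x = -1, and C = -3.

At argument -1: a 2F1 with upper {-4, 4}, lower {9}, scaled by C = -3. Verdict at x = -1: Kummer (I3) matches (x = -1; c = 9 equals 1+a-b for upper {-4, 4}: listed pattern). Its exact value is -14.


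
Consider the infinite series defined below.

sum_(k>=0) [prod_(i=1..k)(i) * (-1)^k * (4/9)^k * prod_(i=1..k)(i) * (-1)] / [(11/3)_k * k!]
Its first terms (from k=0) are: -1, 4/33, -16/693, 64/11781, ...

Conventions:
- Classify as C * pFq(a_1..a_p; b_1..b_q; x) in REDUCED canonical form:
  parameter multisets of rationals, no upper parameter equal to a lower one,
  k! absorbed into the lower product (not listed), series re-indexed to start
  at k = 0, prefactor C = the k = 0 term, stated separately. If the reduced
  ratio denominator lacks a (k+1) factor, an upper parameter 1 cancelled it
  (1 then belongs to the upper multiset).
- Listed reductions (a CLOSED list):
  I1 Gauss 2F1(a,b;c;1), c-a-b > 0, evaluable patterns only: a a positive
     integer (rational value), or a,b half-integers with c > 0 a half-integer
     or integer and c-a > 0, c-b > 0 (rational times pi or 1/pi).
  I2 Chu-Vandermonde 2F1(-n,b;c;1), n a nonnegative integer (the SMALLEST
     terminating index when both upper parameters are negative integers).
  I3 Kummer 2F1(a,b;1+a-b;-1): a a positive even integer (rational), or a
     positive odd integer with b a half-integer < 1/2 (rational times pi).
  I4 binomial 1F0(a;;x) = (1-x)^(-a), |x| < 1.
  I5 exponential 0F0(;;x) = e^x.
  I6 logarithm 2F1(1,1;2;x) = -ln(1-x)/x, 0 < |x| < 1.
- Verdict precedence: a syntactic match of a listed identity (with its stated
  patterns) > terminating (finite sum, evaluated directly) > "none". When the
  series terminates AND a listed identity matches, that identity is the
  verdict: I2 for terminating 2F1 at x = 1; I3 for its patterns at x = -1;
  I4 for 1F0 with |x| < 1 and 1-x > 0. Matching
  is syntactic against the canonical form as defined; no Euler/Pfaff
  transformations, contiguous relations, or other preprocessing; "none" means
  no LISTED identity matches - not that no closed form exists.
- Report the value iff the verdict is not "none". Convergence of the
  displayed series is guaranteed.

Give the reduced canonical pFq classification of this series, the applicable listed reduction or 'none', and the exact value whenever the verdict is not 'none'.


Prefactor -1, argument -4/9: 2F1 with upper {1, 1} over lower {11/3}. Verdict: none here - no I1-I6 shape fits x = -4/9 with lower {11/3}.

Key step: from the first term -1: the running product (C = -1) telescopes to a rising factorial.
Adjacent-term ratio: r(k) = (-4/9) * (k+1) (k+1) / [(k+11/3) (k+1)] - poly over poly, x = (-4/9) from leading terms; C = -1 at k = 0.


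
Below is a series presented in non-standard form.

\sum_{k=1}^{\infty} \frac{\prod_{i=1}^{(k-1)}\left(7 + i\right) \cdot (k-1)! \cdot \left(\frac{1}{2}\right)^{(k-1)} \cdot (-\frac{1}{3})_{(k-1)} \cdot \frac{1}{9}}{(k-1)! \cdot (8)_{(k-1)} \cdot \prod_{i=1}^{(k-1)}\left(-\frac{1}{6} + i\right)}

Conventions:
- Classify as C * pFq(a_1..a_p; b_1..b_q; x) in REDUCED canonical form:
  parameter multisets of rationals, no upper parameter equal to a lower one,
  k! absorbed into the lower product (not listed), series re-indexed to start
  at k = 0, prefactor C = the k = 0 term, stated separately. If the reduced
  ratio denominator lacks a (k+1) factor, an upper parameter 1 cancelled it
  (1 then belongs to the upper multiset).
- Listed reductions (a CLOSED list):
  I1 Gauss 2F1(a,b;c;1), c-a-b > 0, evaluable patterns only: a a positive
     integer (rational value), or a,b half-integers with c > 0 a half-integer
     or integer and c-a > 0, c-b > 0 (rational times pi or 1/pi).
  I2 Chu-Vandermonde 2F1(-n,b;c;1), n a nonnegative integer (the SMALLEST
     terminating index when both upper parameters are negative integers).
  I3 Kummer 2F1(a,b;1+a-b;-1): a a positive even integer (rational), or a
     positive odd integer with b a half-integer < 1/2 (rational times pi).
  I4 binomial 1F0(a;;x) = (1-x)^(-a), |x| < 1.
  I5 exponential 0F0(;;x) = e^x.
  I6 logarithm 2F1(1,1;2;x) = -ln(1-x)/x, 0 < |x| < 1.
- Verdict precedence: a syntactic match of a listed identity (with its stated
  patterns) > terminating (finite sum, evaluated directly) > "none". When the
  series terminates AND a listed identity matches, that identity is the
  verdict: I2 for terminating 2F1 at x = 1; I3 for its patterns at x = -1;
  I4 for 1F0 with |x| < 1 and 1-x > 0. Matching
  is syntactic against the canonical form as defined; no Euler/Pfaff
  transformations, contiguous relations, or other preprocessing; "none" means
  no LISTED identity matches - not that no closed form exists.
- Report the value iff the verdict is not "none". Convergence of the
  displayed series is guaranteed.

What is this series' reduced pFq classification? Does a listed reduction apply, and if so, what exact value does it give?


With C = \frac{1}{9}: the canonical form is 2F1(-\frac{1}{3}, 1; \frac{5}{6}; \frac{1}{2}). Verdict: no listed reduction: x = \frac{1}{2} and upper {-\frac{1}{3}, 1} fail every I1-I6 pattern.

Key observation: with t_0 = \frac{1}{9}, the running product (C = 1/9) telescopes to a rising factorial.
Adjacent-term ratio: r(k) = \frac{1}{2} * (k-\frac{1}{3}) (k+1) / [(k+\frac{5}{6}) (k+1)] - poly over poly, x = \frac{1}{2} from leading terms; C = \frac{1}{9} at k = 0.


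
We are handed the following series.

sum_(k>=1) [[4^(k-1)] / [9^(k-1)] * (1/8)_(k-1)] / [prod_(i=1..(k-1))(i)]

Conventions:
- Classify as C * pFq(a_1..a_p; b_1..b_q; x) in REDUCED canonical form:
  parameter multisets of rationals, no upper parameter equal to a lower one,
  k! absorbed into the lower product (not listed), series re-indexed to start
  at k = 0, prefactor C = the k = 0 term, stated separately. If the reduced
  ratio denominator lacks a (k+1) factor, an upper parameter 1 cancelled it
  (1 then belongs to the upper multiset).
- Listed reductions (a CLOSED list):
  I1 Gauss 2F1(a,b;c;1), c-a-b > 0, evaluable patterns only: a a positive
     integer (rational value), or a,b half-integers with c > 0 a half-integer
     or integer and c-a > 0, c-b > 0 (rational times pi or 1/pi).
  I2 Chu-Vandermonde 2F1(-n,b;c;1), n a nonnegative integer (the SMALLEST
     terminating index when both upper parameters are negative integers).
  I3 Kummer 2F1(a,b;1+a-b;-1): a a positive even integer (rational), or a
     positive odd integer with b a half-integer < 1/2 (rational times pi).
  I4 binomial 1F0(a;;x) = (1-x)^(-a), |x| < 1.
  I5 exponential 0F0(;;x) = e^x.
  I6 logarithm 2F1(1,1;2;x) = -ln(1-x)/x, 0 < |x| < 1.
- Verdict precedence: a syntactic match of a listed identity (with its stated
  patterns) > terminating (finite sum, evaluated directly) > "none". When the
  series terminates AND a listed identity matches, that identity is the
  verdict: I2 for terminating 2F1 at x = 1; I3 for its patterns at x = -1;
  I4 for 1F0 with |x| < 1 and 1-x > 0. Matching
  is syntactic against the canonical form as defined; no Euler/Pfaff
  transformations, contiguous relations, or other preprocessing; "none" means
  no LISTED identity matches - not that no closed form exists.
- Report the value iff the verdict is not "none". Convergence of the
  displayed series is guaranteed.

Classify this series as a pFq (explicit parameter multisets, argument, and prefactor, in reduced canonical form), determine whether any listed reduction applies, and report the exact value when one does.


Prefactor 1, argument 4/9: 1F0 with upper {1/8} over lower {-}. Verdict: the I4 binomial reduction matches (the 1F0 binomial series: exponent -1/8, x = 4/9). Value: (5/9)^(-1/8).

First insight: t_0 being 1, the product of the first k integers (prefactor 1) is k!.
Ratio: r(k) = (4/9) * (k+1/8) / [(k+1)] - rational; roots negated = parameters, x = (4/9), C = 1.


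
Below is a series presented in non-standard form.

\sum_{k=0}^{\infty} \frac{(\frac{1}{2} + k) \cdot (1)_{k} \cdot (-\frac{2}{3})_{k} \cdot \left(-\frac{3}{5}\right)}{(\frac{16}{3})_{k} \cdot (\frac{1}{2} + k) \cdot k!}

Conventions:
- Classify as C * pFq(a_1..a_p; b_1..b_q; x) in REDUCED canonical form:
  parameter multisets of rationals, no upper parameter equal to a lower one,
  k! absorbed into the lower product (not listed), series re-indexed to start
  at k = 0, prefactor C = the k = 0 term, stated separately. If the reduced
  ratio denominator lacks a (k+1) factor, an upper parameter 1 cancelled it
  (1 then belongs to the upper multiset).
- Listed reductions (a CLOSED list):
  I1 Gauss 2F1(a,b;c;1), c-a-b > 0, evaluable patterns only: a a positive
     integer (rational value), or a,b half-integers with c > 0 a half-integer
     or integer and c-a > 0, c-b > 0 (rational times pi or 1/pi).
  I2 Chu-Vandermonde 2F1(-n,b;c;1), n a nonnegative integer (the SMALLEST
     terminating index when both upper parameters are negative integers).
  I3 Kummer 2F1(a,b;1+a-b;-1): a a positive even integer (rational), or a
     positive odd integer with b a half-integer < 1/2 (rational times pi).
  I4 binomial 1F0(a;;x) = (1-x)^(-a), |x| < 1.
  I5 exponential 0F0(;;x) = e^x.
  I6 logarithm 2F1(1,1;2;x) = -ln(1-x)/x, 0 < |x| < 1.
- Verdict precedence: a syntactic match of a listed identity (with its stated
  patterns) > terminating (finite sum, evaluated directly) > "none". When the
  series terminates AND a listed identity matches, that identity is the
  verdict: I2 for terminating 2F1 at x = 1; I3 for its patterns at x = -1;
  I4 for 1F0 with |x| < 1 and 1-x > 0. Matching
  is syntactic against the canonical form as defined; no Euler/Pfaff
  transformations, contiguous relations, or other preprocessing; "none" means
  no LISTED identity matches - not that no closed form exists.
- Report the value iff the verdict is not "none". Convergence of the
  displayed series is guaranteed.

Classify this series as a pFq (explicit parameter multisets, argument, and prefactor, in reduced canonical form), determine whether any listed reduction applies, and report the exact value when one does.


x = 1 here; the reduced form reads 2F1, upper {-\frac{2}{3}, 1}, lower {\frac{16}{3}}, C = -\frac{3}{5}. Verdict at x = 1: Gauss's theorem (I1) matches (x = 1: the Gamma ratio telescopes since c-a-b = 5 > 0 and a = 1 in Z>0). Sum: -\frac{13}{25}.

Key observation: from the first term -\frac{3}{5}: the factor k + 1/2 cancels (top and bottom), leaving C = -3/5, x = 1.
Term ratio: r(k) = 1 * (k-\frac{2}{3}) (k+1) / [(k+\frac{16}{3}) (k+1)] - poly over poly, x = 1 from leading terms; C = -\frac{3}{5} at k = 0.


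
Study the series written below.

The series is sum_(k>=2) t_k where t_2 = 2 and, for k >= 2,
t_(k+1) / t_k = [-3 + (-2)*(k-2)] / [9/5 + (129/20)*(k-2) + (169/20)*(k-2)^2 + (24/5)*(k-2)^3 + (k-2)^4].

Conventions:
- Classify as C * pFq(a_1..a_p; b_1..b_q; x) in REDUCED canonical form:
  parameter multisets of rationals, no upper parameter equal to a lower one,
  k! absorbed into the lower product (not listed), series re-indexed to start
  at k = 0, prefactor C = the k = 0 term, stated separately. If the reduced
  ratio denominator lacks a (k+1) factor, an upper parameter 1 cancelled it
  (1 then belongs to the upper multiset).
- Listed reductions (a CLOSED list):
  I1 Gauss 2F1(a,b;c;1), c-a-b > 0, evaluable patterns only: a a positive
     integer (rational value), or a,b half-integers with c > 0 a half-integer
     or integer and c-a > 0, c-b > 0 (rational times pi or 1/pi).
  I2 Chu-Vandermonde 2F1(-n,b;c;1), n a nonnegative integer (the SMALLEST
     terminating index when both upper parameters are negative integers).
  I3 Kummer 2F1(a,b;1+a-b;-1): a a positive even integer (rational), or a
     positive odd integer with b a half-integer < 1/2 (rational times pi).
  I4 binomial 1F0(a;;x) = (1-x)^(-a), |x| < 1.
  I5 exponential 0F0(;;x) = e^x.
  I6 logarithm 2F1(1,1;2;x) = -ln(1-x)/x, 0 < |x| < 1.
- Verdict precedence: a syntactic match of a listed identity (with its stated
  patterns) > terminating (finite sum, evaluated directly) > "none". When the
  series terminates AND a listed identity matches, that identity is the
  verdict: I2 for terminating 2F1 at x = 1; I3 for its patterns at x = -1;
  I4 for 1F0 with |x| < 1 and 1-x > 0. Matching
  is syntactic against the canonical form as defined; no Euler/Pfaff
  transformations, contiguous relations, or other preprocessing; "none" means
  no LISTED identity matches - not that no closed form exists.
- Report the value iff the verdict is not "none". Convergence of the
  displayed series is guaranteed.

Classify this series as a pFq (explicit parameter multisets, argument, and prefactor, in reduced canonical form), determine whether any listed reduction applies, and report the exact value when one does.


The series (x = -2) is 0F2: upper {-}, lower {4/5, 3/2}, prefactor 2. Verdict: none. No listed pattern accepts 0F2(-; 4/5, 3/2; -2).

Structural cue: from the first term 2: factor the ratio over Q (prefactor 2): negated roots = parameters.
Step ratio: r(k) = (-2) * 1 / [(k+4/5) (k+3/2) (k+1)] - rational; roots negated = parameters, x = (-2), C = 2.


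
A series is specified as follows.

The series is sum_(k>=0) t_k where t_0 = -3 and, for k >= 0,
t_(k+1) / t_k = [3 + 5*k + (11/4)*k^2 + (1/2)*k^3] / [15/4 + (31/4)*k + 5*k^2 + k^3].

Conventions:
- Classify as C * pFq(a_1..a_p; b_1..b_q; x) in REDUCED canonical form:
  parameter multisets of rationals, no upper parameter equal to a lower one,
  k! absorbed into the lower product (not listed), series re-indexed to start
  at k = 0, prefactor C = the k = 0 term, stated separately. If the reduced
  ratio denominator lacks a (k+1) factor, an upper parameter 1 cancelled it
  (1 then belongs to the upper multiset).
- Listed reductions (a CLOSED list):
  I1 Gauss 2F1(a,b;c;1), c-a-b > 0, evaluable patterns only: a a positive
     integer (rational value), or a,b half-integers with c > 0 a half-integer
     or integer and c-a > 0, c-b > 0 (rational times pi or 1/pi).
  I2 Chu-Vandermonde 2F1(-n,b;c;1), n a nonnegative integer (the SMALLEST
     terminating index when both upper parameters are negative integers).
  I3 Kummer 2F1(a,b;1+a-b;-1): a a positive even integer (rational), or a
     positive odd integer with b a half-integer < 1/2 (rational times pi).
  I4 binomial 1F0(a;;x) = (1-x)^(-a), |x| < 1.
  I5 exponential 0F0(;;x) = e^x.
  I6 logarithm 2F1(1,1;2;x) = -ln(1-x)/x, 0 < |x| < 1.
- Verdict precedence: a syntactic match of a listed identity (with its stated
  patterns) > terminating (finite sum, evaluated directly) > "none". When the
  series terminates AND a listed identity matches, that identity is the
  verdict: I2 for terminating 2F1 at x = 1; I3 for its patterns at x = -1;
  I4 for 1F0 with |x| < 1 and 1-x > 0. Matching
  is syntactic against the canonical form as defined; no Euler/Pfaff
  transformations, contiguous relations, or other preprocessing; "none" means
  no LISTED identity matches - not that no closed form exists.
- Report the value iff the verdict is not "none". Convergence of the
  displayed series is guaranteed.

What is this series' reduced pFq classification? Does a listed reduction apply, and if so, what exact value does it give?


At argument 1/2: a 2F1 with upper {2, 2}, lower {5/2}, scaled by C = -3. Verdict: none here - no I1-I6 shape fits x = 1/2 with lower {5/2}.

The tell: with t_0 = -3, the ratio is unreduced: k + 3/2 divides both sides (C = -3, x = 1/2).
Adjacent-term ratio: r(k) = (1/2) * (k+2) (k+2) / [(k+5/2) (k+1)] - rational in k. x = (1/2); t_0 = -3; negate the roots.


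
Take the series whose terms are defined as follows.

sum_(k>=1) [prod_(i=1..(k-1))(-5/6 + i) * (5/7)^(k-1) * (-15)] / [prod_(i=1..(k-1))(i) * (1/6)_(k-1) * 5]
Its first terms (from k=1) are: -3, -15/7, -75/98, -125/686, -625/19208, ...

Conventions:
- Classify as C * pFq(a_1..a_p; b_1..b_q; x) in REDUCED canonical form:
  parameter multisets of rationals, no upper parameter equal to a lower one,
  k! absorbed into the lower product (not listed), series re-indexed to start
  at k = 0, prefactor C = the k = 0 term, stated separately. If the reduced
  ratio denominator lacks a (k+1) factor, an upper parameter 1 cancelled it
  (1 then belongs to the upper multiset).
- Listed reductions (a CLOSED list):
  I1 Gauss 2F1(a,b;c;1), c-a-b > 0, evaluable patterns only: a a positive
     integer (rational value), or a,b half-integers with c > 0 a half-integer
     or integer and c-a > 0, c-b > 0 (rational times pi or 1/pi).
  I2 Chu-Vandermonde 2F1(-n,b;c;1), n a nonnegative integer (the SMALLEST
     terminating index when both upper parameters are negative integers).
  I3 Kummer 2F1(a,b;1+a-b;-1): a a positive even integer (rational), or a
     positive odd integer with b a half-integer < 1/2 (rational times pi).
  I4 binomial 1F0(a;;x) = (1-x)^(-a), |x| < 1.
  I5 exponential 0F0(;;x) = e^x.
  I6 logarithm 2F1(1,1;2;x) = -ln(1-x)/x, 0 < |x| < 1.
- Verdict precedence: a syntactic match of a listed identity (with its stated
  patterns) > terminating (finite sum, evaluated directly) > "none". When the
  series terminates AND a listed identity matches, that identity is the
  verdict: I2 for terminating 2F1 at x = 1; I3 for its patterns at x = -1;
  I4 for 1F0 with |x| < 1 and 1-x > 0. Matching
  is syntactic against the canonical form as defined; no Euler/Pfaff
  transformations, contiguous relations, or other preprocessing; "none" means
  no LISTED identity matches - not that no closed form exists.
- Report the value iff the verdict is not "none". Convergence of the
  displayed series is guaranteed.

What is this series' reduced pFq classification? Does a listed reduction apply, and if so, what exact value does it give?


Prefactor -3, argument 5/7: 0F0 with upper {-} over lower {-}. Verdict (x = 5/7): the exponential series (I5) applies (the 0F0 exponential series at x = 5/7). Exact value: (-3) * e^(5/7).

Key observation: t_0 being -3, the constant factors (C = -3, x = 5/7) combine into one prefactor.
Adjacent-term ratio: r(k) = (5/7) * 1 / [(k+1)] - rational in k. x = (5/7); t_0 = -3; negate the roots.


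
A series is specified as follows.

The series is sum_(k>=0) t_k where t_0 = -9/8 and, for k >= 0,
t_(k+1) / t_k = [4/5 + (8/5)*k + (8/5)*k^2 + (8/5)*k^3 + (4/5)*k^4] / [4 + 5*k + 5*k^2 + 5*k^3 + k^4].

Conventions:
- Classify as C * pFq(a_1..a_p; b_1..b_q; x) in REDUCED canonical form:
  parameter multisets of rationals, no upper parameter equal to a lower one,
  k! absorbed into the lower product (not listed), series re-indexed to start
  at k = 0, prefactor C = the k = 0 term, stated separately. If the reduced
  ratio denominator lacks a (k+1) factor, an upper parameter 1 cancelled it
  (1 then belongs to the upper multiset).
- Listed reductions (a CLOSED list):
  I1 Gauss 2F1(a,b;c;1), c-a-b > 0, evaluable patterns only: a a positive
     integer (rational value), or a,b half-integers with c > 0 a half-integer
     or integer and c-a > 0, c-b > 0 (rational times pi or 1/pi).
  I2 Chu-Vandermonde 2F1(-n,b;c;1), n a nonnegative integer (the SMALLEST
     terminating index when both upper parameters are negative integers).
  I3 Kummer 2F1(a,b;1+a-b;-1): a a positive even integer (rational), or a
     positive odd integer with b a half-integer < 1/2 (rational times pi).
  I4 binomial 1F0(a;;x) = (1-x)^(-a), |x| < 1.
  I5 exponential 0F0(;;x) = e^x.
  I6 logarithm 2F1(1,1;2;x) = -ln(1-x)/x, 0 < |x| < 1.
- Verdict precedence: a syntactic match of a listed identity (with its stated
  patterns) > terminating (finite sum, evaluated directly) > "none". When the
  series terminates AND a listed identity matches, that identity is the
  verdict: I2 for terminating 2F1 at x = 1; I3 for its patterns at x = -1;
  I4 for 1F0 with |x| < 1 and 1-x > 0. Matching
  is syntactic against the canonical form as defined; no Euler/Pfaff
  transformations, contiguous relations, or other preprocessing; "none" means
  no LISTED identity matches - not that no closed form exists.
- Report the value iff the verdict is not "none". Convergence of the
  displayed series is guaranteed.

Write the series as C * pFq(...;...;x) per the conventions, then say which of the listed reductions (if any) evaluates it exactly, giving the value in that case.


Key observation: x = (4/5) and the ratio is unreduced: k^2 + 1 divides both sides (C = -9/8, x = 4/5).
Term ratio: r(k) = (4/5) * (k+1) (k+1) / [(k+4) (k+1)] - rational; roots negated = parameters, x = (4/5), C = -9/8.

x = 4/5 here; the reduced form reads 2F1, upper {1, 1}, lower {4}, C = -9/8. Verdict: none. No listed pattern accepts 2F1(1, 1; 4; 4/5).


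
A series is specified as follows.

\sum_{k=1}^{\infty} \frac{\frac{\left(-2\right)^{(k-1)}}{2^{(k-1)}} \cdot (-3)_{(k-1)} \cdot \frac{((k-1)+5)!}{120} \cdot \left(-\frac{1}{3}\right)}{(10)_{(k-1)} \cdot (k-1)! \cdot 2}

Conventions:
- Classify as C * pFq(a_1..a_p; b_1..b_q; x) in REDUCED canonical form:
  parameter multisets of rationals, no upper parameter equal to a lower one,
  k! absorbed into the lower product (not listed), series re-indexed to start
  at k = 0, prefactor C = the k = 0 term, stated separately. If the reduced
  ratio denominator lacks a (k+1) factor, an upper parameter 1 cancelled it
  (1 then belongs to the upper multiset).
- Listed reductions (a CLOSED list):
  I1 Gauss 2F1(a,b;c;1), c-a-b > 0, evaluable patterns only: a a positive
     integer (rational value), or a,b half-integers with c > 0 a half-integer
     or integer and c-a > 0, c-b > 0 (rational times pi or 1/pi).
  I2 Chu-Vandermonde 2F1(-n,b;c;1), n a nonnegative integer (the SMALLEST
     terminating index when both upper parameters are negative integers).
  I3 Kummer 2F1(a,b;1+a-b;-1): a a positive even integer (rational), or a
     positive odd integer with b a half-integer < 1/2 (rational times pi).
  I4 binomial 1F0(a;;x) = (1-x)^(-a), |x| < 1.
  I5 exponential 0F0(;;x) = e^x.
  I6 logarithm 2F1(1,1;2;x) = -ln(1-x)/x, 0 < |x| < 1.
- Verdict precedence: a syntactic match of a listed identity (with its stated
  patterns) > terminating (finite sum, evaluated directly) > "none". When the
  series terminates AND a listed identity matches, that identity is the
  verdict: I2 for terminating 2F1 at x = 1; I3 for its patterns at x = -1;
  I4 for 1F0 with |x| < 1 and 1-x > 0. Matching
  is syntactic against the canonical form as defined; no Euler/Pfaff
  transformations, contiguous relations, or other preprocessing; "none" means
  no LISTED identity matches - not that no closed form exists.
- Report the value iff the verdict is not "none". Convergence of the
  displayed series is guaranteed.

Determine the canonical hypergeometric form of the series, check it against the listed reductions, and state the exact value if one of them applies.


The series (x = -1) is 2F1: upper {-3, 6}, lower {10}, prefactor -\frac{1}{6}. Verdict: this is Kummer (I3) (x = -1; c = 10 equals 1+a-b for upper {-3, 6}: listed pattern). Sum: -\frac{7}{10}.

Structural cue: with t_0 = -\frac{1}{6}, the two k-th powers (C = -1/6, x = -1) combine into one argument.
Term ratio: r(k) = -1 * (k-3) (k+6) / [(k+10) (k+1)] ; factor over Q: parameters, x = -1, and C = -\frac{1}{6}.


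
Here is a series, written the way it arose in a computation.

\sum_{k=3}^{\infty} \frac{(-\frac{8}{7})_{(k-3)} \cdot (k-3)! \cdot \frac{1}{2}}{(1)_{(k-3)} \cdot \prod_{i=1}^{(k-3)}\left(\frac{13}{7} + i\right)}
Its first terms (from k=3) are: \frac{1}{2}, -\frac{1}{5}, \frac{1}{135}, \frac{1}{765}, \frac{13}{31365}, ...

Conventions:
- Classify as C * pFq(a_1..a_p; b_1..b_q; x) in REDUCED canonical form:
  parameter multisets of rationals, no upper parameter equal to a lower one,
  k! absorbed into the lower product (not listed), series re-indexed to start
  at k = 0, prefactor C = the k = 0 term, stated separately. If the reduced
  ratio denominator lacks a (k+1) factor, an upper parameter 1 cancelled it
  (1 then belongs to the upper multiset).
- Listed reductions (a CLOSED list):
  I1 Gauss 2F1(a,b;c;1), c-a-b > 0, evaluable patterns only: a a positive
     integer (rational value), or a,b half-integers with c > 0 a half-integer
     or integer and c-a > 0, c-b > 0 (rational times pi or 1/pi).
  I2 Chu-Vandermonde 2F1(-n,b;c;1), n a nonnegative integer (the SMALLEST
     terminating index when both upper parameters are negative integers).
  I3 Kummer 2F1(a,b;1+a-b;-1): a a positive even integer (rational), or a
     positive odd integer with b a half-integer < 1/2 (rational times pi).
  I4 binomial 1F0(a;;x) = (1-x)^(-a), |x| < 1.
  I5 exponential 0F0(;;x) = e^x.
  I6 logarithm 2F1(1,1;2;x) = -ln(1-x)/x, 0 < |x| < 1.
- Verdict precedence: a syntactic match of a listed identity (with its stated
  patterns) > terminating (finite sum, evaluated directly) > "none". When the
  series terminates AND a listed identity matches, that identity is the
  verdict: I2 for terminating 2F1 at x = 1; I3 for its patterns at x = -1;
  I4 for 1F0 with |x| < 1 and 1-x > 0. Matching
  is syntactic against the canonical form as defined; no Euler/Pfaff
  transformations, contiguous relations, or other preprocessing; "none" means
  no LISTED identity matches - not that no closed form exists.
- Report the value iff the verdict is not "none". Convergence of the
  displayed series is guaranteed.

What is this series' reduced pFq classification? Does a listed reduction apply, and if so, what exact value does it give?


The tell: with t_0 = \frac{1}{2}, the factorial ratio (prefactor 1/2) (k+a-1)!/(a-1)! is a rising factorial (a)_k.
Term ratio: r(k) = 1 * (k-\frac{8}{7}) (k+1) / [(k+\frac{20}{7}) (k+1)] ; factor over Q: parameters, x = 1, and C = \frac{1}{2}.

Canonical form: C = \frac{1}{2} times 2F1 with upper {-\frac{8}{7}, 1}, lower {\frac{20}{7}}, x = 1. Verdict: this is the Gauss summation I1 (x = 1: the Gamma ratio telescopes since c-a-b = 3 > 0 and a = 1 in Z>0). Value: \frac{13}{42}.
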